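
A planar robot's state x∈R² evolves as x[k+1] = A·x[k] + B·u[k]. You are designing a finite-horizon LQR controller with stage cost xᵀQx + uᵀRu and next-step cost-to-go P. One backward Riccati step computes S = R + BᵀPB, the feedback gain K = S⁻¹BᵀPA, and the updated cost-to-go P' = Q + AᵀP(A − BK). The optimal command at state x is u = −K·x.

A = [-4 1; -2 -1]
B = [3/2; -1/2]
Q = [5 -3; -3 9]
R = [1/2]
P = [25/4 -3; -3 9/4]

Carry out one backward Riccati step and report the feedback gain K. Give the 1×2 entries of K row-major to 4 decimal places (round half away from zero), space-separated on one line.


BᵀP = [10.8750 -5.6250]
S = R + BᵀPB = [1/2] + [19.1250] = [19.6250]
BᵀPA = [-32.2500 16.5000]
K = S⁻¹·BᵀPA = [-1.6433 0.8408]
A−BK = [-1.5350 -0.2611; -2.8217 -0.5796]
AᵀP(A−BK) = [8.0032 0.6146; 0.6146 0.6274]
P' = Q + AᵀP(A−BK) = [13.0032 -2.3854; -2.3854 9.6274]
tr(P') = 22.6306

-1.6433 0.8408


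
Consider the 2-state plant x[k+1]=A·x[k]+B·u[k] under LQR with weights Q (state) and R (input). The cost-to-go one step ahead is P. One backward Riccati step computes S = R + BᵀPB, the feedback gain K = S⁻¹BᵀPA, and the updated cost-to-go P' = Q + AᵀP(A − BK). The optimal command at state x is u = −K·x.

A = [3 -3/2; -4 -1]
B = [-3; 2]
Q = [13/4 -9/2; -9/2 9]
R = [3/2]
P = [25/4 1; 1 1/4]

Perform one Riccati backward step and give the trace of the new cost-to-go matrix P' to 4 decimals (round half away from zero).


14.8349

BᵀP = [-16.7500 -2.5000]
S = R + BᵀPB = [3/2] + [45.2500] = [46.7500]
BᵀPA = [-40.2500 27.6250]
K = S⁻¹·BᵀPA = [-0.8610 0.5909]
A−BK = [0.4171 0.2727; -2.2781 -2.1818]
AᵀP(A−BK) = [1.5963 -0.3409; -0.3409 0.9886]
P' = Q + AᵀP(A−BK) = [4.8463 -4.8409; -4.8409 9.9886]
tr(P') = 14.8349


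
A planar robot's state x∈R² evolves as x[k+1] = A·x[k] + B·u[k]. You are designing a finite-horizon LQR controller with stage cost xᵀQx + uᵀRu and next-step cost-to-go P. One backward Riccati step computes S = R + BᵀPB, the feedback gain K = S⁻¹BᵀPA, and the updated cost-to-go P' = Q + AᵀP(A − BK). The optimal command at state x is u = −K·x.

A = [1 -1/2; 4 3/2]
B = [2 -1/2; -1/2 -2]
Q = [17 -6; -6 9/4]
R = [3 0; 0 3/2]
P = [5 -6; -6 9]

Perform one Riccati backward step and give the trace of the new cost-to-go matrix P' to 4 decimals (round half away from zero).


BᵀP = [13.0000 -16.5000; 9.5000 -15.0000]
S = R + BᵀPB = [3 0; 0 3/2] + [34.2500 26.5000; 26.5000 25.2500] = [37.2500 26.5000; 26.5000 26.7500]
BᵀPA = [-53.0000 -31.2500; -50.5000 -27.2500]
K = S⁻¹·BᵀPA = [-0.2702 -0.3869; -1.6201 -0.6354]
A−BK = [0.7304 -0.0440; 0.6246 0.0357]
AᵀP(A−BK) = [4.8604 1.9063; 1.9063 1.0946]
P' = Q + AᵀP(A−BK) = [21.8604 -4.0937; -4.0937 3.3446]
tr(P') = 25.2051

25.2051


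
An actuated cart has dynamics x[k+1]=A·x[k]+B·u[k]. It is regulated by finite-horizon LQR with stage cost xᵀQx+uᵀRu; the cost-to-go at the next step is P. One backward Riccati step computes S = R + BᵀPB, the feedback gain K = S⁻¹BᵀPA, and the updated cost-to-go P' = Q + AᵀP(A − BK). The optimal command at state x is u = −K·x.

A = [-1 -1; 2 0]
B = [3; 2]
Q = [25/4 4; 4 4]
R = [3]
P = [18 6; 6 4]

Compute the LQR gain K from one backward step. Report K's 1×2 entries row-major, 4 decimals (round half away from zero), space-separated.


BᵀP = [66.0000 26.0000]
S = R + BᵀPB = [3] + [250.0000] = [253.0000]
BᵀPA = [-14.0000 -66.0000]
K = S⁻¹·BᵀPA = [-0.0553 -0.2609]
A−BK = [-0.8340 -0.2174; 2.1107 0.5217]
AᵀP(A−BK) = [9.2253 2.3478; 2.3478 0.7826]
P' = Q + AᵀP(A−BK) = [15.4753 6.3478; 6.3478 4.7826]
tr(P') = 20.2579

-0.0553 -0.2609


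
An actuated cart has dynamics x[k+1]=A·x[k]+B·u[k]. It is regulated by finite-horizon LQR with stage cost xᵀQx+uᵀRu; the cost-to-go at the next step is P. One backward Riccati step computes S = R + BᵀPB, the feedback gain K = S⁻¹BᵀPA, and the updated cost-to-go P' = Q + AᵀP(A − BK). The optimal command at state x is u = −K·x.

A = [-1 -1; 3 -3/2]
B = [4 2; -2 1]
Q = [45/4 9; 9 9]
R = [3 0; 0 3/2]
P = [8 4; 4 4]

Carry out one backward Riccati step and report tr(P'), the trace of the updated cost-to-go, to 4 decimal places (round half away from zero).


BᵀP = [24.0000 8.0000; 20.0000 12.0000]
S = R + BᵀPB = [3 0; 0 3/2] + [80.0000 56.0000; 56.0000 52.0000] = [83.0000 56.0000; 56.0000 53.5000]
BᵀPA = [0.0000 -36.0000; 16.0000 -38.0000]
K = S⁻¹·BᵀPA = [-0.6869 0.1548; 1.0180 -0.8724]
A−BK = [-0.2886 0.1253; 0.6083 -0.3179]
AᵀP(A−BK) = [3.7118 -2.0422; -2.0422 1.4247]
P' = Q + AᵀP(A−BK) = [14.9618 6.9578; 6.9578 10.4247]
tr(P') = 25.3865

25.3865


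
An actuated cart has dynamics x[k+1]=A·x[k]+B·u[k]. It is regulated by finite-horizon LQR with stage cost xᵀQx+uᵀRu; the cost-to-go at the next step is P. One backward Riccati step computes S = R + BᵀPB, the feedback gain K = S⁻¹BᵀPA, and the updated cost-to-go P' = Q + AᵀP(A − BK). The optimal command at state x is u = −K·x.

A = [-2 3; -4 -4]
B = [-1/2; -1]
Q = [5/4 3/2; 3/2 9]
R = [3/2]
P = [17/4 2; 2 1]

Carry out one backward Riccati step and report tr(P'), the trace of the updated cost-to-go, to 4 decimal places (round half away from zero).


30.5871

BᵀP = [-4.1250 -2.0000]
S = R + BᵀPB = [3/2] + [4.0625] = [5.5625]
BᵀPA = [16.2500 -4.3750]
K = S⁻¹·BᵀPA = [2.9213 -0.7865]
A−BK = [-0.5393 2.6067; -1.0787 -4.7865]
AᵀP(A−BK) = [17.5281 -4.7191; -4.7191 2.8090]
P' = Q + AᵀP(A−BK) = [18.7781 -3.2191; -3.2191 11.8090]
tr(P') = 30.5871


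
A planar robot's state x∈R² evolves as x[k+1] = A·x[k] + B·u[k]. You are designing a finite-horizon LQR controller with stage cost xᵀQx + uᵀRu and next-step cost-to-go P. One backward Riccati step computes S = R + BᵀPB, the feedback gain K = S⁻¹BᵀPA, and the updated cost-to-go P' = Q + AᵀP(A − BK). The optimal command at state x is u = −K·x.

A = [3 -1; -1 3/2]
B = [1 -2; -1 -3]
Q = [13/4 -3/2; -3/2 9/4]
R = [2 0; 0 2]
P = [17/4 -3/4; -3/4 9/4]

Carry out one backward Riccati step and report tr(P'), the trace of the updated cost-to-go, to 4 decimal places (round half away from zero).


BᵀP = [5.0000 -3.0000; -6.2500 -5.2500]
S = R + BᵀPB = [2 0; 0 2] + [8.0000 -1.0000; -1.0000 28.2500] = [10.0000 -1.0000; -1.0000 30.2500]
BᵀPA = [18.0000 -9.5000; -13.5000 -1.6250]
K = S⁻¹·BᵀPA = [1.7612 -0.9585; -0.3881 -0.0854]
A−BK = [0.4627 -0.2123; -0.4030 0.2852]
AᵀP(A−BK) = [8.0597 -4.1493; -4.1493 2.3176]
P' = Q + AᵀP(A−BK) = [11.3097 -5.6493; -5.6493 4.5676]
tr(P') = 15.8773

15.8773


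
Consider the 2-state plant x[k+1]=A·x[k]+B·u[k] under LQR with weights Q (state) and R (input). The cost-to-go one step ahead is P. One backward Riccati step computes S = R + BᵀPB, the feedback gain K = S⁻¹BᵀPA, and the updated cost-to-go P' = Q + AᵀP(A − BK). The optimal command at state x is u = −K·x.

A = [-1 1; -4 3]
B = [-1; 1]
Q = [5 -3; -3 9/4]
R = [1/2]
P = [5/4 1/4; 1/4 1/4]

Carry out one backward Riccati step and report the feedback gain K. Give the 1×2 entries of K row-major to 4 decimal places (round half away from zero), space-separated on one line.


0.6667 -0.6667

BᵀP = [-1.0000 0.0000]
S = R + BᵀPB = [1/2] + [1.0000] = [1.5000]
BᵀPA = [1.0000 -1.0000]
K = S⁻¹·BᵀPA = [0.6667 -0.6667]
A−BK = [-0.3333 0.3333; -4.6667 3.6667]
AᵀP(A−BK) = [6.5833 -5.3333; -5.3333 4.3333]
P' = Q + AᵀP(A−BK) = [11.5833 -8.3333; -8.3333 6.5833]
tr(P') = 18.1667


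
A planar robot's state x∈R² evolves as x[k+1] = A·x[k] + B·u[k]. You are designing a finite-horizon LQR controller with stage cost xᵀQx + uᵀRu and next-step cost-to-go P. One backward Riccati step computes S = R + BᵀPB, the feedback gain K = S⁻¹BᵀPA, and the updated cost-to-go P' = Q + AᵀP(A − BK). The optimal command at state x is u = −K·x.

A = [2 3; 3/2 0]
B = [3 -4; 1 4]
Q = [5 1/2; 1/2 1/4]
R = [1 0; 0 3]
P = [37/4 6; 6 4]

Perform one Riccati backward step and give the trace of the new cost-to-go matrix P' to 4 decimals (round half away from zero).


BᵀP = [33.7500 22.0000; -13.0000 -8.0000]
S = R + BᵀPB = [1 0; 0 3] + [123.2500 -47.0000; -47.0000 20.0000] = [124.2500 -47.0000; -47.0000 23.0000]
BᵀPA = [100.5000 101.2500; -38.0000 -39.0000]
K = S⁻¹·BᵀPA = [0.8100 0.7642; 0.0031 -0.1341]
A−BK = [-0.4177 0.1711; 0.6776 -0.2277]
AᵀP(A−BK) = [0.7102 0.6058; 0.6058 0.6486]
P' = Q + AᵀP(A−BK) = [5.7102 1.1058; 1.1058 0.8986]
tr(P') = 6.6088

6.6088


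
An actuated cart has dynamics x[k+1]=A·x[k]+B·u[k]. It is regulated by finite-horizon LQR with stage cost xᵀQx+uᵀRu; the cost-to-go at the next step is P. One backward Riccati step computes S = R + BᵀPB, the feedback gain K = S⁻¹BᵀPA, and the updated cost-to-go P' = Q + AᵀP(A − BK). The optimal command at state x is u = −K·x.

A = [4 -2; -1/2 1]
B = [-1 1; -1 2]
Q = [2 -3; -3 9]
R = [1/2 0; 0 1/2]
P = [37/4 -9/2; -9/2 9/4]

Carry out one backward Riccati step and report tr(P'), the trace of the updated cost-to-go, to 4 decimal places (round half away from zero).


52.8429

BᵀP = [-4.7500 2.2500; 0.2500 0.0000]
S = R + BᵀPB = [1/2 0; 0 1/2] + [2.5000 -0.2500; -0.2500 0.2500] = [3.0000 -0.2500; -0.2500 0.7500]
BᵀPA = [-20.1250 11.7500; 1.0000 -0.5000]
K = S⁻¹·BᵀPA = [-6.7857 3.9714; -0.9286 0.6571]
A−BK = [-1.8571 1.3143; -5.4286 3.6571]
AᵀP(A−BK) = [30.9286 -18.3571; -18.3571 10.9143]
P' = Q + AᵀP(A−BK) = [32.9286 -21.3571; -21.3571 19.9143]
tr(P') = 52.8429


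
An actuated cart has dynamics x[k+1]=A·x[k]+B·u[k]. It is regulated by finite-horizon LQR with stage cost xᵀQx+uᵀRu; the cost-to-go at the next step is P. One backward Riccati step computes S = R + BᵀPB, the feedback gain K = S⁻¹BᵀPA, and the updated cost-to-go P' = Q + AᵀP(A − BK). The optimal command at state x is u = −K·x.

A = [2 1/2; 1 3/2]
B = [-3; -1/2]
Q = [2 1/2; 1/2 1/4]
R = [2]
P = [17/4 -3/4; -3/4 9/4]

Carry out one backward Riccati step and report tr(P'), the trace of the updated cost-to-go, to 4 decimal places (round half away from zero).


BᵀP = [-12.3750 1.1250]
S = R + BᵀPB = [2] + [36.5625] = [38.5625]
BᵀPA = [-23.6250 -4.5000]
K = S⁻¹·BᵀPA = [-0.6126 -0.1167]
A−BK = [0.1621 0.1499; 0.6937 1.4417]
AᵀP(A−BK) = [1.7763 2.2431; 2.2431 4.4749]
P' = Q + AᵀP(A−BK) = [3.7763 2.7431; 2.7431 4.7249]
tr(P') = 8.5012

8.5012


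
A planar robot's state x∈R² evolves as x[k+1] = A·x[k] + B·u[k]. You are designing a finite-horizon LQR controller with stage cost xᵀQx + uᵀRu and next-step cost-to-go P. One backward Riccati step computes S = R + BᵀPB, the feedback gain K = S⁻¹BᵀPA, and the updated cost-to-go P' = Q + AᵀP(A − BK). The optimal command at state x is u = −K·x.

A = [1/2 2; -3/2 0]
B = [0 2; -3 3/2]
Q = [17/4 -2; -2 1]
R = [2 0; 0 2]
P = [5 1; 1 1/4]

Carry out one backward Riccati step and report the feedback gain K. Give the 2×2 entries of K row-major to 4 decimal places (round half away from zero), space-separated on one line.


BᵀP = [-3.0000 -0.7500; 11.5000 2.3750]
S = R + BᵀPB = [2 0; 0 2] + [2.2500 -7.1250; -7.1250 26.5625] = [4.2500 -7.1250; -7.1250 28.5625]
BᵀPA = [-0.3750 -6.0000; 2.1875 23.0000]
K = S⁻¹·BᵀPA = [0.0690 -0.1062; 0.0938 0.7788]
A−BK = [0.3124 0.4425; -1.4336 -1.4867]
AᵀP(A−BK) = [0.1332 0.2566; 0.2566 1.4513]
P' = Q + AᵀP(A−BK) = [4.3832 -1.7434; -1.7434 2.4513]
tr(P') = 6.8345

0.0690 -0.1062 0.0938 0.7788


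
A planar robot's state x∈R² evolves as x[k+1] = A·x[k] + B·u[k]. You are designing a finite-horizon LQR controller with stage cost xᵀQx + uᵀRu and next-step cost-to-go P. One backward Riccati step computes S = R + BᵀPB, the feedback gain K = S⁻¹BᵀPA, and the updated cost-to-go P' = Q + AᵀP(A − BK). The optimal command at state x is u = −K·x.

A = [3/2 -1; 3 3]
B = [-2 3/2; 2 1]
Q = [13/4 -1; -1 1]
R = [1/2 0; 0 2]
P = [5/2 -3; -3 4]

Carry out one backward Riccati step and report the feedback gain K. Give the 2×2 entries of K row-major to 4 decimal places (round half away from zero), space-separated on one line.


0.5225 1.0569 0.3548 0.1494

BᵀP = [-11.0000 14.0000; 0.7500 -0.5000]
S = R + BᵀPB = [1/2 0; 0 2] + [50.0000 -2.5000; -2.5000 0.6250] = [50.5000 -2.5000; -2.5000 2.6250]
BᵀPA = [25.5000 53.0000; -0.3750 -2.2500]
K = S⁻¹·BᵀPA = [0.5225 1.0569; 0.3548 0.1494]
A−BK = [2.0129 0.8897; 1.6002 0.7368]
AᵀP(A−BK) = [1.4339 0.8550; 0.8550 0.8204]
P' = Q + AᵀP(A−BK) = [4.6839 -0.1450; -0.1450 1.8204]
tr(P') = 6.5043


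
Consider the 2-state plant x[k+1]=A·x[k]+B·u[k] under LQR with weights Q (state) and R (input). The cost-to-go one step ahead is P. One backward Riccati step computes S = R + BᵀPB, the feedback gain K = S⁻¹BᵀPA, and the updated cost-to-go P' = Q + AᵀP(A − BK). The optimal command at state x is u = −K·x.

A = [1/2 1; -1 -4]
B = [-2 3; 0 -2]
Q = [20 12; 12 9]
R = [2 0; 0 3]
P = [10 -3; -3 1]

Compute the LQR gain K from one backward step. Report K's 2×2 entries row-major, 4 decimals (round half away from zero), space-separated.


BᵀP = [-20.0000 6.0000; 36.0000 -11.0000]
S = R + BᵀPB = [2 0; 0 3] + [40.0000 -72.0000; -72.0000 130.0000] = [42.0000 -72.0000; -72.0000 133.0000]
BᵀPA = [-16.0000 -44.0000; 29.0000 80.0000]
K = S⁻¹·BᵀPA = [-0.0995 -0.2289; 0.1642 0.4776]
A−BK = [-0.1915 -0.8905; -0.6716 -3.0448]
AᵀP(A−BK) = [0.1468 0.4876; 0.4876 1.7214]
P' = Q + AᵀP(A−BK) = [20.1468 12.4876; 12.4876 10.7214]
tr(P') = 30.8682

-0.0995 -0.2289 0.1642 0.4776


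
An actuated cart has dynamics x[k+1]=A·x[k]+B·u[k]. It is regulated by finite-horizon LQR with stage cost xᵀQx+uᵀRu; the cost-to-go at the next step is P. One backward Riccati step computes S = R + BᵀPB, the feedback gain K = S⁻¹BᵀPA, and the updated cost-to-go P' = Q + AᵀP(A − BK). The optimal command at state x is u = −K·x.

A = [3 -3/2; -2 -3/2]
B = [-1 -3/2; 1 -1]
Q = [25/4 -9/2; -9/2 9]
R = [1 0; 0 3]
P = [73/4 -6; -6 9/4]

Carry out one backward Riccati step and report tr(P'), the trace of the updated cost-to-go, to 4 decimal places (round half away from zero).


22.4274

BᵀP = [-24.2500 8.2500; -21.3750 6.7500]
S = R + BᵀPB = [1 0; 0 3] + [32.5000 28.1250; 28.1250 25.3125] = [33.5000 28.1250; 28.1250 28.3125]
BᵀPA = [-89.2500 24.0000; -77.6250 21.9375]
K = S⁻¹·BᵀPA = [-2.1828 0.3970; -0.5734 0.3805]
A−BK = [-0.0429 -0.5323; -0.3906 -1.5165]
AᵀP(A−BK) = [5.9268 -1.4093; -1.4093 1.2506]
P' = Q + AᵀP(A−BK) = [12.1768 -5.9093; -5.9093 10.2506]
tr(P') = 22.4274


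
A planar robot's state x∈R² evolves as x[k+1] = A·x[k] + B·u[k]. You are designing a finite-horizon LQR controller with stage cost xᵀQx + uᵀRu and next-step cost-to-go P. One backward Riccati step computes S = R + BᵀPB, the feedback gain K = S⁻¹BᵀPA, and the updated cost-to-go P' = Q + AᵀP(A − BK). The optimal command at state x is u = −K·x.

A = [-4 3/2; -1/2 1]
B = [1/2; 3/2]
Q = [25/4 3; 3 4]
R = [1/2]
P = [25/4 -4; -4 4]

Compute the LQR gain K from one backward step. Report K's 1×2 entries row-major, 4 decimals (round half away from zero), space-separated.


BᵀP = [-2.8750 4.0000]
S = R + BᵀPB = [1/2] + [4.5625] = [5.0625]
BᵀPA = [9.5000 -0.3125]
K = S⁻¹·BᵀPA = [1.8765 -0.0617]
A−BK = [-4.9383 1.5309; -3.3148 1.0926]
AᵀP(A−BK) = [67.1728 -19.9136; -19.9136 6.0432]
P' = Q + AᵀP(A−BK) = [73.4228 -16.9136; -16.9136 10.0432]
tr(P') = 83.4660

1.8765 -0.0617


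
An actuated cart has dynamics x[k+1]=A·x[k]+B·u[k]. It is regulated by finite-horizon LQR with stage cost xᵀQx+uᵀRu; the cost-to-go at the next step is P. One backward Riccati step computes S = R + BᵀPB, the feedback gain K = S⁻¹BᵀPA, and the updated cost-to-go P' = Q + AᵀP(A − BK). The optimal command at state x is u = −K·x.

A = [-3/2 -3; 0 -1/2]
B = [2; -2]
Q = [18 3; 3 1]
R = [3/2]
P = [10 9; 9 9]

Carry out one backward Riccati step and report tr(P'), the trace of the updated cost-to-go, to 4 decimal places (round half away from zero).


BᵀP = [2.0000 0.0000]
S = R + BᵀPB = [3/2] + [4.0000] = [5.5000]
BᵀPA = [-3.0000 -6.0000]
K = S⁻¹·BᵀPA = [-0.5455 -1.0909]
A−BK = [-0.4091 -0.8182; -1.0909 -2.6818]
AᵀP(A−BK) = [20.8636 48.4773; 48.4773 112.7045]
P' = Q + AᵀP(A−BK) = [38.8636 51.4773; 51.4773 113.7045]
tr(P') = 152.5682

152.5682


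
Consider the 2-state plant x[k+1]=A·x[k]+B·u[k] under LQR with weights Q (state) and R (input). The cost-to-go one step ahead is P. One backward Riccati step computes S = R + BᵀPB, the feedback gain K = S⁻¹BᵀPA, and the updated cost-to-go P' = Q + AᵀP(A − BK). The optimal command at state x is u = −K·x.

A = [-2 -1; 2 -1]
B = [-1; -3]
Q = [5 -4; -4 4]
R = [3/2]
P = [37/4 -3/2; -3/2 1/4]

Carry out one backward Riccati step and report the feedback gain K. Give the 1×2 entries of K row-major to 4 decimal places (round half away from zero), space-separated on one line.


2.7500 1.0000

BᵀP = [-4.7500 0.7500]
S = R + BᵀPB = [3/2] + [2.5000] = [4.0000]
BᵀPA = [11.0000 4.0000]
K = S⁻¹·BᵀPA = [2.7500 1.0000]
A−BK = [0.7500 0.0000; 10.2500 2.0000]
AᵀP(A−BK) = [19.7500 7.0000; 7.0000 2.5000]
P' = Q + AᵀP(A−BK) = [24.7500 3.0000; 3.0000 6.5000]
tr(P') = 31.2500


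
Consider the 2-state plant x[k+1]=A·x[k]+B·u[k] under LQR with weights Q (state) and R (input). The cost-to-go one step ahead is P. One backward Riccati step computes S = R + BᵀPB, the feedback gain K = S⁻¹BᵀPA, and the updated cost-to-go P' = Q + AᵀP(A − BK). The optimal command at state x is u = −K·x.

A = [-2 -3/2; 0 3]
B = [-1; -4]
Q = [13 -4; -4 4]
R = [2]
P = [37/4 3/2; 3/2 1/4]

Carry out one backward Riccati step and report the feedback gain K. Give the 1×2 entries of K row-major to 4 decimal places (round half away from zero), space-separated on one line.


1.1193 0.5642

BᵀP = [-15.2500 -2.5000]
S = R + BᵀPB = [2] + [25.2500] = [27.2500]
BᵀPA = [30.5000 15.3750]
K = S⁻¹·BᵀPA = [1.1193 0.5642]
A−BK = [-0.8807 -0.9358; 4.4771 5.2569]
AᵀP(A−BK) = [2.8624 1.5413; 1.5413 0.8876]
P' = Q + AᵀP(A−BK) = [15.8624 -2.4587; -2.4587 4.8876]
tr(P') = 20.7500


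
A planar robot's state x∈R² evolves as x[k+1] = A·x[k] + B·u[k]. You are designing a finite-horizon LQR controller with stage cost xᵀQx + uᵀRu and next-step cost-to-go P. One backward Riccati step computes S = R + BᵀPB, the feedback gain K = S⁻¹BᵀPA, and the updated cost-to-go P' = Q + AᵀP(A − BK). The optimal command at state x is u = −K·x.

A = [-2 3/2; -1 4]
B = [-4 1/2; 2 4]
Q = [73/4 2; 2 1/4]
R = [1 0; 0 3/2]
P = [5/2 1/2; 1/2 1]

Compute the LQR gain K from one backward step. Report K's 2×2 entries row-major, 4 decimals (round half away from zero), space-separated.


BᵀP = [-9.0000 0.0000; 3.2500 4.2500]
S = R + BᵀPB = [1 0; 0 3/2] + [36.0000 -4.5000; -4.5000 18.6250] = [37.0000 -4.5000; -4.5000 20.1250]
BᵀPA = [18.0000 -13.5000; -10.7500 21.8750]
K = S⁻¹·BᵀPA = [0.4333 -0.2392; -0.4373 1.0335]
A−BK = [-0.0481 0.0266; -0.1175 0.3444]
AᵀP(A−BK) = [0.4998 -0.8350; -0.8350 1.7889]
P' = Q + AᵀP(A−BK) = [18.7498 1.1650; 1.1650 2.0389]
tr(P') = 20.7887

0.4333 -0.2392 -0.4373 1.0335


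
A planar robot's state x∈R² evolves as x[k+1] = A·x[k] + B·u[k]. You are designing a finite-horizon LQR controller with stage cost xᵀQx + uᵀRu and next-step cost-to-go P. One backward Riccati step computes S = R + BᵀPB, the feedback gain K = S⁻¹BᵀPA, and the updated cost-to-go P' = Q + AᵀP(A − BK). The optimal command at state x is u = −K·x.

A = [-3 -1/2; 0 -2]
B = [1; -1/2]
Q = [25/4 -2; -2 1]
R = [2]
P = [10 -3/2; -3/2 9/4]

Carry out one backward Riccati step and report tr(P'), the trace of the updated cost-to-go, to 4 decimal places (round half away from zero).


BᵀP = [10.7500 -2.6250]
S = R + BᵀPB = [2] + [12.0625] = [14.0625]
BᵀPA = [-32.2500 -0.1250]
K = S⁻¹·BᵀPA = [-2.2933 -0.0089]
A−BK = [-0.7067 -0.4911; -1.1467 -2.0044]
AᵀP(A−BK) = [16.0400 5.7133; 5.7133 8.4989]
P' = Q + AᵀP(A−BK) = [22.2900 3.7133; 3.7133 9.4989]
tr(P') = 31.7889

31.7889


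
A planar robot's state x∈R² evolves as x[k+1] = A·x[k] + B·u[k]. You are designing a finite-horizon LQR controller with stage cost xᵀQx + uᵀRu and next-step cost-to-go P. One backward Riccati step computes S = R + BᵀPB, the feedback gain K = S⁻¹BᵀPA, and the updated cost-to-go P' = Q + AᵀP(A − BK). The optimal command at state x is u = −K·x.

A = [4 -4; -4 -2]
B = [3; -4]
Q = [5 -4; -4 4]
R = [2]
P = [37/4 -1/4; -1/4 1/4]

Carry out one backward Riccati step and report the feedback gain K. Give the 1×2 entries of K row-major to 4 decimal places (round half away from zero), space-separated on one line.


1.2808 -1.1706

BᵀP = [28.7500 -1.7500]
S = R + BᵀPB = [2] + [93.2500] = [95.2500]
BᵀPA = [122.0000 -111.5000]
K = S⁻¹·BᵀPA = [1.2808 -1.1706]
A−BK = [0.1575 -0.4882; 1.1234 -6.6824]
AᵀP(A−BK) = [3.7375 -5.1864; -5.1864 14.4777]
P' = Q + AᵀP(A−BK) = [8.7375 -9.1864; -9.1864 18.4777]
tr(P') = 27.2152


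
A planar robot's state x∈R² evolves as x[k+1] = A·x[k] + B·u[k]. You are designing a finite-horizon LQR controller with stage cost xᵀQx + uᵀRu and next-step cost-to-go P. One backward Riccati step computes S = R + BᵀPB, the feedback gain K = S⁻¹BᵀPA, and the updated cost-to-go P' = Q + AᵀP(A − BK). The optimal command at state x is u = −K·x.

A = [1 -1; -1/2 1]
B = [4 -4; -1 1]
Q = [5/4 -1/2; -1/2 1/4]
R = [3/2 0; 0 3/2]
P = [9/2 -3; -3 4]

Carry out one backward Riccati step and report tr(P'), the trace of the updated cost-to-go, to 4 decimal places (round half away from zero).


2.5645

BᵀP = [21.0000 -16.0000; -21.0000 16.0000]
S = R + BᵀPB = [3/2 0; 0 3/2] + [100.0000 -100.0000; -100.0000 100.0000] = [101.5000 -100.0000; -100.0000 101.5000]
BᵀPA = [29.0000 -37.0000; -29.0000 37.0000]
K = S⁻¹·BᵀPA = [0.1439 -0.1836; -0.1439 0.1836]
A−BK = [-0.1514 0.4690; -0.2122 0.6328]
AᵀP(A−BK) = [0.1526 -0.3499; -0.3499 0.9119]
P' = Q + AᵀP(A−BK) = [1.4026 -0.8499; -0.8499 1.1619]
tr(P') = 2.5645


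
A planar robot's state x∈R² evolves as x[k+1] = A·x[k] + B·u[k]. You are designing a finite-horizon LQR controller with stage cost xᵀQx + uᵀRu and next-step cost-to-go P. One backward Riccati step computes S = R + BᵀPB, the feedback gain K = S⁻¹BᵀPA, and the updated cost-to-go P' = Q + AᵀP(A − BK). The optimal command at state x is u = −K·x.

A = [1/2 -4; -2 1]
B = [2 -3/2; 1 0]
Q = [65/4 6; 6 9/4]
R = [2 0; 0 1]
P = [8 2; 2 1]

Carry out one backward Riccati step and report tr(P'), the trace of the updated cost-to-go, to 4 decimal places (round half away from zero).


BᵀP = [18.0000 5.0000; -12.0000 -3.0000]
S = R + BᵀPB = [2 0; 0 1] + [41.0000 -27.0000; -27.0000 18.0000] = [43.0000 -27.0000; -27.0000 19.0000]
BᵀPA = [-1.0000 -67.0000; 0.0000 45.0000]
K = S⁻¹·BᵀPA = [-0.2159 -0.6591; -0.3068 1.4318]
A−BK = [0.4716 -0.5341; -1.7841 1.6591]
AᵀP(A−BK) = [1.7841 -1.6591; -1.6591 4.4091]
P' = Q + AᵀP(A−BK) = [18.0341 4.3409; 4.3409 6.6591]
tr(P') = 24.6932

24.6932


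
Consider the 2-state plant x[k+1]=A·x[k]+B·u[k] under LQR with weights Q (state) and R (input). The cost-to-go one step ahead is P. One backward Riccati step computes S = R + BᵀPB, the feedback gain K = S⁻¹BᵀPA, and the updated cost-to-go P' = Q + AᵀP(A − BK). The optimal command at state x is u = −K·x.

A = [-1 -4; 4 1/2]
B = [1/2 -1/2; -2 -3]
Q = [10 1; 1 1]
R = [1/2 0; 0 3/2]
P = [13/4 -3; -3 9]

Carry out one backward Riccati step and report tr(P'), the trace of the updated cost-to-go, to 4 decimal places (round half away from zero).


BᵀP = [7.6250 -19.5000; 7.3750 -25.5000]
S = R + BᵀPB = [1/2 0; 0 3/2] + [42.8125 54.6875; 54.6875 72.8125] = [43.3125 54.6875; 54.6875 74.3125]
BᵀPA = [-85.6250 -40.2500; -109.3750 -42.2500]
K = S⁻¹·BᵀPA = [-1.6740 -2.9856; -0.2399 1.6286]
A−BK = [-0.2830 -1.6929; -0.0677 -0.5854]
AᵀP(A−BK) = [1.6740 2.9856; 2.9856 14.8877]
P' = Q + AᵀP(A−BK) = [11.6740 3.9856; 3.9856 15.8877]
tr(P') = 27.5617

27.5617


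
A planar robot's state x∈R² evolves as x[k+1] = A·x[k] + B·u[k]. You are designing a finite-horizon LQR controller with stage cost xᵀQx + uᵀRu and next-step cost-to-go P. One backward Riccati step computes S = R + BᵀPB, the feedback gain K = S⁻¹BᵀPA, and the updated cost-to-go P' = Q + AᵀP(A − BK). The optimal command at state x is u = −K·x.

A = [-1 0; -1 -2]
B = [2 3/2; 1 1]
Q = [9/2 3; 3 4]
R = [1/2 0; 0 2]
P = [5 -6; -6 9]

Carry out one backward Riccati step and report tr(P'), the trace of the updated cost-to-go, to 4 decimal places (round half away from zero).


BᵀP = [4.0000 -3.0000; 1.5000 0.0000]
S = R + BᵀPB = [1/2 0; 0 2] + [5.0000 3.0000; 3.0000 2.2500] = [5.5000 3.0000; 3.0000 4.2500]
BᵀPA = [-1.0000 6.0000; -1.5000 0.0000]
K = S⁻¹·BᵀPA = [0.0174 1.7739; -0.3652 -1.2522]
A−BK = [-0.4870 -1.6696; -0.6522 -2.5217]
AᵀP(A−BK) = [1.4696 5.8957; 5.8957 25.3565]
P' = Q + AᵀP(A−BK) = [5.9696 8.8957; 8.8957 29.3565]
tr(P') = 35.3261

35.3261


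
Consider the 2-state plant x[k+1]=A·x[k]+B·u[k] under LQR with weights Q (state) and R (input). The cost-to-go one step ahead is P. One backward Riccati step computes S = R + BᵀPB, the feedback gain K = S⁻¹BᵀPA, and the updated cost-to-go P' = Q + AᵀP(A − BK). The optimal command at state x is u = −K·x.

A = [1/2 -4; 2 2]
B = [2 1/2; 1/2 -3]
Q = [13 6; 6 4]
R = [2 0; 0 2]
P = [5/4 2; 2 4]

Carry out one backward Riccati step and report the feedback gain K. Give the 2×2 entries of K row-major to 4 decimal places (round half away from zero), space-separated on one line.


0.3487 -0.5882 -0.5887 -0.3113

BᵀP = [3.5000 6.0000; -5.3750 -11.0000]
S = R + BᵀPB = [2 0; 0 2] + [10.0000 -16.2500; -16.2500 30.3125] = [12.0000 -16.2500; -16.2500 32.3125]
BᵀPA = [13.7500 -2.0000; -24.6875 -0.5000]
K = S⁻¹·BᵀPA = [0.3487 -0.5882; -0.5887 -0.3113]
A−BK = [0.0970 -2.6680; 0.0596 1.3603]
AᵀP(A−BK) = [0.9853 -0.0970; -0.0970 2.6680]
P' = Q + AᵀP(A−BK) = [13.9853 5.9030; 5.9030 6.6680]
tr(P') = 20.6534


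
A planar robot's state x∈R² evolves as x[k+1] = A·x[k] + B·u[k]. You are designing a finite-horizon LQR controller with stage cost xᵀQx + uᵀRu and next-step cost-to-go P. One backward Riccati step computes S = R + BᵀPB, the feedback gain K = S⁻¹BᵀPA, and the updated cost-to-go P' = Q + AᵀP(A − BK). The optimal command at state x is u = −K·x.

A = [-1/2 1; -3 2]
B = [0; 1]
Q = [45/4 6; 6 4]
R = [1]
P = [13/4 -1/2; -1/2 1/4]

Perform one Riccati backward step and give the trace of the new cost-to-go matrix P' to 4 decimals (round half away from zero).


18.8625

BᵀP = [-0.5000 0.2500]
S = R + BᵀPB = [1] + [0.2500] = [1.2500]
BᵀPA = [-0.5000 0.0000]
K = S⁻¹·BᵀPA = [-0.4000 0.0000]
A−BK = [-0.5000 1.0000; -2.6000 2.0000]
AᵀP(A−BK) = [1.3625 -1.1250; -1.1250 2.2500]
P' = Q + AᵀP(A−BK) = [12.6125 4.8750; 4.8750 6.2500]
tr(P') = 18.8625


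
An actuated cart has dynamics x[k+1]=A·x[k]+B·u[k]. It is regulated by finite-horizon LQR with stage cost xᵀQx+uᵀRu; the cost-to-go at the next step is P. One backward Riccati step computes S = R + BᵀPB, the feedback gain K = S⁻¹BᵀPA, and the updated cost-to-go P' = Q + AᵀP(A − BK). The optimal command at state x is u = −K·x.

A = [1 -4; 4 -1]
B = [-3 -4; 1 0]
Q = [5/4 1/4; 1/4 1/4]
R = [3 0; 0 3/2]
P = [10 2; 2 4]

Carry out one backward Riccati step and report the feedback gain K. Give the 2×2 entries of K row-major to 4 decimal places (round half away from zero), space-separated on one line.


1.9011 -0.3422 -1.7643 1.2776

BᵀP = [-28.0000 -2.0000; -40.0000 -8.0000]
S = R + BᵀPB = [3 0; 0 3/2] + [82.0000 112.0000; 112.0000 160.0000] = [85.0000 112.0000; 112.0000 161.5000]
BᵀPA = [-36.0000 114.0000; -72.0000 168.0000]
K = S⁻¹·BᵀPA = [1.9011 -0.3422; -1.7643 1.2776]
A−BK = [-0.3536 0.0837; 2.0989 -0.6578]
AᵀP(A−BK) = [31.4144 -10.3346; -10.3346 4.3802]
P' = Q + AᵀP(A−BK) = [32.6644 -10.0846; -10.0846 4.6302]
tr(P') = 37.2947


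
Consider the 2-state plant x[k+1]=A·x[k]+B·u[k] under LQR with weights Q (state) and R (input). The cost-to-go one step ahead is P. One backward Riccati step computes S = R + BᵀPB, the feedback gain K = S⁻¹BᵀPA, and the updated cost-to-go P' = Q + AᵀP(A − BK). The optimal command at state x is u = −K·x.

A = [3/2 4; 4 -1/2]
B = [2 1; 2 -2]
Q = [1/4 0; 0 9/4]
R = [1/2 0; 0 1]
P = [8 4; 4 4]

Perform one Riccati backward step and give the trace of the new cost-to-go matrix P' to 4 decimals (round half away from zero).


BᵀP = [24.0000 16.0000; 0.0000 -4.0000]
S = R + BᵀPB = [1/2 0; 0 1] + [80.0000 -8.0000; -8.0000 8.0000] = [80.5000 -8.0000; -8.0000 9.0000]
BᵀPA = [100.0000 88.0000; -16.0000 2.0000]
K = S⁻¹·BᵀPA = [1.1688 1.2233; -0.7388 1.3096]
A−BK = [-0.0988 0.2438; 0.1847 -0.3274]
AᵀP(A−BK) = [1.2975 -0.3777; -0.3777 2.7290]
P' = Q + AᵀP(A−BK) = [1.5475 -0.3777; -0.3777 4.9790]
tr(P') = 6.5265

6.5265


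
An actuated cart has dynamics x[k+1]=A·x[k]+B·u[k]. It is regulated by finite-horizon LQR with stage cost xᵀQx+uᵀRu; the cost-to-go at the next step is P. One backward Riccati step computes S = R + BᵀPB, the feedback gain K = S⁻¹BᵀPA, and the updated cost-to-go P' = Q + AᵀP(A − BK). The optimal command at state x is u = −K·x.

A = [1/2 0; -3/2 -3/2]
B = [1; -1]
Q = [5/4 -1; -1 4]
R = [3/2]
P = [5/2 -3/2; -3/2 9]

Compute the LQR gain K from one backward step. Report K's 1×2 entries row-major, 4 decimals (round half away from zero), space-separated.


BᵀP = [4.0000 -10.5000]
S = R + BᵀPB = [3/2] + [14.5000] = [16.0000]
BᵀPA = [17.7500 15.7500]
K = S⁻¹·BᵀPA = [1.1094 0.9844]
A−BK = [-0.6094 -0.9844; -0.3906 -0.5156]
AᵀP(A−BK) = [3.4336 3.9023; 3.9023 4.7461]
P' = Q + AᵀP(A−BK) = [4.6836 2.9023; 2.9023 8.7461]
tr(P') = 13.4297

1.1094 0.9844


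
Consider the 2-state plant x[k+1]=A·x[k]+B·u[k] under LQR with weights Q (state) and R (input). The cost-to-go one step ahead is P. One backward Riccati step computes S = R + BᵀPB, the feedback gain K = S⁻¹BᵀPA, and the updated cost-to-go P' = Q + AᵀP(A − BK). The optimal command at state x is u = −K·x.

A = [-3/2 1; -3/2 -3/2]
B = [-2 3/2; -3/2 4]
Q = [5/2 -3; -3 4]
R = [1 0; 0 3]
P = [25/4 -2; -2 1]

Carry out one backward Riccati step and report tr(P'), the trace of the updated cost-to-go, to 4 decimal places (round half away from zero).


9.0189

BᵀP = [-9.5000 2.5000; 1.3750 1.0000]
S = R + BᵀPB = [1 0; 0 3] + [15.2500 -4.2500; -4.2500 6.0625] = [16.2500 -4.2500; -4.2500 9.0625]
BᵀPA = [10.5000 -13.2500; -3.5625 -0.1250]
K = S⁻¹·BᵀPA = [0.6193 -0.9335; -0.1027 -0.4516]
A−BK = [-0.1074 -0.1896; -0.1604 -1.0940]
AᵀP(A−BK) = [0.4441 -0.4321; -0.4321 2.0749]
P' = Q + AᵀP(A−BK) = [2.9441 -3.4321; -3.4321 6.0749]
tr(P') = 9.0189


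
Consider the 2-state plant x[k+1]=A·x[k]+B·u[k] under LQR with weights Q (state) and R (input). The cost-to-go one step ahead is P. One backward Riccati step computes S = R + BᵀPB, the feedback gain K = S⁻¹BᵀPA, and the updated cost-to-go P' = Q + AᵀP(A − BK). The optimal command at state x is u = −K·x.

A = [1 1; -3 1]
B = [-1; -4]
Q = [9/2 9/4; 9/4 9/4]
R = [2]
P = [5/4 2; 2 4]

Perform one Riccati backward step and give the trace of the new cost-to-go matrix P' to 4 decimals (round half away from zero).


BᵀP = [-9.2500 -18.0000]
S = R + BᵀPB = [2] + [81.2500] = [83.2500]
BᵀPA = [44.7500 -27.2500]
K = S⁻¹·BᵀPA = [0.5375 -0.3273]
A−BK = [1.5375 0.6727; -0.8498 -0.3093]
AᵀP(A−BK) = [1.1952 -0.1021; -0.1021 0.3303]
P' = Q + AᵀP(A−BK) = [5.6952 2.1479; 2.1479 2.5803]
tr(P') = 8.2755

8.2755


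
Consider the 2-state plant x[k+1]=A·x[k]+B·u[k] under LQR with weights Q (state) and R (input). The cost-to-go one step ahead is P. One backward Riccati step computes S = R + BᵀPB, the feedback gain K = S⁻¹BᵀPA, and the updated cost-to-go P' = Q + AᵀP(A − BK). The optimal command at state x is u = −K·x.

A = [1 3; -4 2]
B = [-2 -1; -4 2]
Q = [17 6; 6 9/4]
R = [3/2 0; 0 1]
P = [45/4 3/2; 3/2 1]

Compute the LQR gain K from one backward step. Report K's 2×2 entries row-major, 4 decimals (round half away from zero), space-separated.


BᵀP = [-28.5000 -7.0000; -8.2500 0.5000]
S = R + BᵀPB = [3/2 0; 0 1] + [85.0000 14.5000; 14.5000 9.2500] = [86.5000 14.5000; 14.5000 10.2500]
BᵀPA = [-0.5000 -99.5000; -10.2500 -23.7500]
K = S⁻¹·BᵀPA = [0.2122 -0.9987; -1.3001 -0.9043]
A−BK = [0.1242 0.0983; -0.5511 -0.1863]
AᵀP(A−BK) = [2.0298 0.9819; 0.9819 2.4023]
P' = Q + AᵀP(A−BK) = [19.0298 6.9819; 6.9819 4.6523]
tr(P') = 23.6821

0.2122 -0.9987 -1.3001 -0.9043


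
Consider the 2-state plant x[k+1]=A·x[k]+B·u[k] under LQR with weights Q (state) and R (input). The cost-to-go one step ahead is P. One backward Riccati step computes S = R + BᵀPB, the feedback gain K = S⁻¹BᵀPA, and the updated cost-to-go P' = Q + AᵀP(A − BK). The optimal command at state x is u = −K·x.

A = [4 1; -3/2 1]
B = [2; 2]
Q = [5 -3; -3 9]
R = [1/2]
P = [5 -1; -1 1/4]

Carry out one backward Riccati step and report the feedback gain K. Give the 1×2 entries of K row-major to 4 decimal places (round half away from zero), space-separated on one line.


2.5370 0.4815

BᵀP = [8.0000 -1.5000]
S = R + BᵀPB = [1/2] + [13.0000] = [13.5000]
BᵀPA = [34.2500 6.5000]
K = S⁻¹·BᵀPA = [2.5370 0.4815]
A−BK = [-1.0741 0.0370; -6.5741 0.0370]
AᵀP(A−BK) = [5.6690 0.6343; 0.6343 0.1204]
P' = Q + AᵀP(A−BK) = [10.6690 -2.3657; -2.3657 9.1204]
tr(P') = 19.7894


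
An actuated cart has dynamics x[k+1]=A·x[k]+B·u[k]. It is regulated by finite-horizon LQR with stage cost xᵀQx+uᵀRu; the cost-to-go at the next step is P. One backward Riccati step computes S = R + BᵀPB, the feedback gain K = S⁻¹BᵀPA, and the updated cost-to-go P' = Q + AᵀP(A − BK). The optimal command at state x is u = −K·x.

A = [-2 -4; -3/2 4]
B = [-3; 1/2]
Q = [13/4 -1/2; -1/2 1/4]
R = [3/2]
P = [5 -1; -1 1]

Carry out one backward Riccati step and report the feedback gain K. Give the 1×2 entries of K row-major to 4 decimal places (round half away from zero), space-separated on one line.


BᵀP = [-15.5000 3.5000]
S = R + BᵀPB = [3/2] + [48.2500] = [49.7500]
BᵀPA = [25.7500 76.0000]
K = S⁻¹·BᵀPA = [0.5176 1.5276]
A−BK = [-0.4472 0.5829; -1.7588 3.2362]
AᵀP(A−BK) = [2.9221 -3.3367; -3.3367 11.8995]
P' = Q + AᵀP(A−BK) = [6.1721 -3.8367; -3.8367 12.1495]
tr(P') = 18.3216

0.5176 1.5276


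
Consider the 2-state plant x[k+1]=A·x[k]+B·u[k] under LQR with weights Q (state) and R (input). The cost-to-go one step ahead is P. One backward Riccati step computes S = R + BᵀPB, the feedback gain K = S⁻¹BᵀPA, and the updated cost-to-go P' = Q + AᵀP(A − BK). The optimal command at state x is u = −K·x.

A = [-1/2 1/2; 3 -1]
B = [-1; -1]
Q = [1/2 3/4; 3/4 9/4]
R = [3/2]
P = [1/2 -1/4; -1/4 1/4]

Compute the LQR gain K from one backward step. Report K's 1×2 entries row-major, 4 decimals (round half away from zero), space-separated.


BᵀP = [-0.2500 0.0000]
S = R + BᵀPB = [3/2] + [0.2500] = [1.7500]
BᵀPA = [0.1250 -0.1250]
K = S⁻¹·BᵀPA = [0.0714 -0.0714]
A−BK = [-0.4286 0.4286; 3.0714 -1.0714]
AᵀP(A−BK) = [3.1161 -1.3661; -1.3661 0.6161]
P' = Q + AᵀP(A−BK) = [3.6161 -0.6161; -0.6161 2.8661]
tr(P') = 6.4821

0.0714 -0.0714


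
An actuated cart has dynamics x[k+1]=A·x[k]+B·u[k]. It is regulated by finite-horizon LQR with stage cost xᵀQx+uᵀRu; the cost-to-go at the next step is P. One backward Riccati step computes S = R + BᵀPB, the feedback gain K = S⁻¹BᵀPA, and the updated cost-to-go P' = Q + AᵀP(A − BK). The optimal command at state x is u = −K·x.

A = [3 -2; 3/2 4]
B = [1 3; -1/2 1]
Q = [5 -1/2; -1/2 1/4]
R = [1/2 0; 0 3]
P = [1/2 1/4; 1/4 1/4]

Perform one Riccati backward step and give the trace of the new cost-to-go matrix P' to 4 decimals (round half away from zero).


9.2041

BᵀP = [0.3750 0.1250; 1.7500 1.0000]
S = R + BᵀPB = [1/2 0; 0 3] + [0.3125 1.2500; 1.2500 6.2500] = [0.8125 1.2500; 1.2500 9.2500]
BᵀPA = [1.3125 -0.2500; 6.7500 0.5000]
K = S⁻¹·BᵀPA = [0.6220 -0.4934; 0.6457 0.1207]
A−BK = [0.4409 -1.8688; 1.1654 3.6325]
AᵀP(A−BK) = [2.1378 0.5827; 0.5827 1.8163]
P' = Q + AᵀP(A−BK) = [7.1378 0.0827; 0.0827 2.0663]
tr(P') = 9.2041


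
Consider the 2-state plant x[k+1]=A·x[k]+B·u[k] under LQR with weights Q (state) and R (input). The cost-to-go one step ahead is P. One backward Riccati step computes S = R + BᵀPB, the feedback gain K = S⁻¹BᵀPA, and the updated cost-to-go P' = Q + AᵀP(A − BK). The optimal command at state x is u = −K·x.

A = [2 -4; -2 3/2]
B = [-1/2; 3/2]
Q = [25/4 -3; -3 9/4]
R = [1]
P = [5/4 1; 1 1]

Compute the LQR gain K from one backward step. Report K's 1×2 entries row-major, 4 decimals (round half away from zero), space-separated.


BᵀP = [0.8750 1.0000]
S = R + BᵀPB = [1] + [1.0625] = [2.0625]
BᵀPA = [-0.2500 -2.0000]
K = S⁻¹·BᵀPA = [-0.1212 -0.9697]
A−BK = [1.9394 -4.4848; -1.8182 2.9545]
AᵀP(A−BK) = [0.9697 -2.2424; -2.2424 8.3106]
P' = Q + AᵀP(A−BK) = [7.2197 -5.2424; -5.2424 10.5606]
tr(P') = 17.7803

-0.1212 -0.9697


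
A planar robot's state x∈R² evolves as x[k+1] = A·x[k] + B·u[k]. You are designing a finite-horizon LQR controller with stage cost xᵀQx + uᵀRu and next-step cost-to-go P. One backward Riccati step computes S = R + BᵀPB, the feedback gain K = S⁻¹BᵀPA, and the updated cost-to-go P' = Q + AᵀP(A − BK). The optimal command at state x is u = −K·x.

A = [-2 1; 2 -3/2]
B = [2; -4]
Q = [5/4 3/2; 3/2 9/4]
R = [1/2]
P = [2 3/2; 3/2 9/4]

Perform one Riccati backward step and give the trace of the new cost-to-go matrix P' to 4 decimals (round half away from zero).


5.5503

BᵀP = [-2.0000 -6.0000]
S = R + BᵀPB = [1/2] + [20.0000] = [20.5000]
BᵀPA = [-8.0000 7.0000]
K = S⁻¹·BᵀPA = [-0.3902 0.3415]
A−BK = [-1.2195 0.3171; 0.4390 -0.1341]
AᵀP(A−BK) = [1.8780 -0.5183; -0.5183 0.1723]
P' = Q + AᵀP(A−BK) = [3.1280 0.9817; 0.9817 2.4223]
tr(P') = 5.5503


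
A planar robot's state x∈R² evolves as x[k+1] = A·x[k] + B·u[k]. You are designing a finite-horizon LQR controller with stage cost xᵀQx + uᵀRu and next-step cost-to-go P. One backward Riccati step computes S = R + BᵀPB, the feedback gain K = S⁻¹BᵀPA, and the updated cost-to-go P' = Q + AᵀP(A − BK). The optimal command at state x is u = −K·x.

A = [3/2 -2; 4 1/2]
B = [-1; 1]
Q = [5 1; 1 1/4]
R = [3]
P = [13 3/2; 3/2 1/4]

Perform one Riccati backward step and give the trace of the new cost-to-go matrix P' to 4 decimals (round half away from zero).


BᵀP = [-11.5000 -1.2500]
S = R + BᵀPB = [3] + [10.2500] = [13.2500]
BᵀPA = [-22.2500 22.3750]
K = S⁻¹·BᵀPA = [-1.6792 1.6887]
A−BK = [-0.1792 -0.3113; 5.6792 -1.1887]
AᵀP(A−BK) = [13.8868 -11.8019; -11.8019 11.2783]
P' = Q + AᵀP(A−BK) = [18.8868 -10.8019; -10.8019 11.5283]
tr(P') = 30.4151

30.4151


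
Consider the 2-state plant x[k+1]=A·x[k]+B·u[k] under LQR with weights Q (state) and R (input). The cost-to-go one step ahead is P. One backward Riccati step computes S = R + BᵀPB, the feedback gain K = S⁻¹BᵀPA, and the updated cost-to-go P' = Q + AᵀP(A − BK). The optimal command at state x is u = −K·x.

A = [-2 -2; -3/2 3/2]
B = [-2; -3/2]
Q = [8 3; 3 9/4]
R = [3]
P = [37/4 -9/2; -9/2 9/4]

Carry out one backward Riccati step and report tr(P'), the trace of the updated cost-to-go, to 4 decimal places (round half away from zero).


BᵀP = [-11.7500 5.6250]
S = R + BᵀPB = [3] + [15.0625] = [18.0625]
BᵀPA = [15.0625 31.9375]
K = S⁻¹·BᵀPA = [0.8339 1.7682]
A−BK = [-0.3322 1.5363; -0.2491 4.1522]
AᵀP(A−BK) = [2.5017 5.3045; 5.3045 12.5917]
P' = Q + AᵀP(A−BK) = [10.5017 8.3045; 8.3045 14.8417]
tr(P') = 25.3434

25.3434


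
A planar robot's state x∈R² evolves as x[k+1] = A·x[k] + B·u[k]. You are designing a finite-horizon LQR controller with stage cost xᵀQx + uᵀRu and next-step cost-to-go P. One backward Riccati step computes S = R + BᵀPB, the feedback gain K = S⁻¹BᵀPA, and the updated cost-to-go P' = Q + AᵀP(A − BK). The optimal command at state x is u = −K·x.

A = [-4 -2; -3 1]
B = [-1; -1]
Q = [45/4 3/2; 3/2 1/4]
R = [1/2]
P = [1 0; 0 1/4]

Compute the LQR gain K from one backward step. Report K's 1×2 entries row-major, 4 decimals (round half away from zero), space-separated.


2.7143 1.0000

BᵀP = [-1.0000 -0.2500]
S = R + BᵀPB = [1/2] + [1.2500] = [1.7500]
BᵀPA = [4.7500 1.7500]
K = S⁻¹·BᵀPA = [2.7143 1.0000]
A−BK = [-1.2857 -1.0000; -0.2857 2.0000]
AᵀP(A−BK) = [5.3571 2.5000; 2.5000 2.5000]
P' = Q + AᵀP(A−BK) = [16.6071 4.0000; 4.0000 2.7500]
tr(P') = 19.3571
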